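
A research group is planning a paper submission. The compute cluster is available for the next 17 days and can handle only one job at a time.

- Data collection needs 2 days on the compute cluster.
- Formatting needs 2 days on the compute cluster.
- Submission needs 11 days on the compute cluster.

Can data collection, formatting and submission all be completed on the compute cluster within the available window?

Running back to back, the jobs need 2 + 2 + 11 = 15 days on the compute cluster.
Since 15 ≤ 17, they fit within the window.

Yes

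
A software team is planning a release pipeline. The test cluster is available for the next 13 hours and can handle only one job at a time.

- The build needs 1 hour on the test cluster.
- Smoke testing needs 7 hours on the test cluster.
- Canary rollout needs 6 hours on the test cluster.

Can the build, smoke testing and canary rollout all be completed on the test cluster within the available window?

Running back to back, the jobs need 1 + 7 + 6 = 14 hours on the test cluster.
Since 14 > 13, they cannot all fit.

No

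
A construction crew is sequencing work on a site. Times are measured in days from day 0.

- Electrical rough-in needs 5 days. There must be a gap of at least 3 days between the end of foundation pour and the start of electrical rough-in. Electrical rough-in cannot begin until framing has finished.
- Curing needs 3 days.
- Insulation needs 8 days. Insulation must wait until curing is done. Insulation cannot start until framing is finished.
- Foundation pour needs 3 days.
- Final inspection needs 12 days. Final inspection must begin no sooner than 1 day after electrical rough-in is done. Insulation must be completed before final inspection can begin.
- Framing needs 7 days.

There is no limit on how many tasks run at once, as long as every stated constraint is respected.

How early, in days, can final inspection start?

15

Framing has no prerequisites, so it starts at day 0 and finishes at day 7.
Nothing blocks curing, so it runs from day 0 to day 3.
For insulation: curing (finishes day 3); framing (finishes day 7). Taking the maximum gives a start of day 7, and it finishes at 7 + 8 = day 15.
Nothing blocks foundation pour, so it runs from day 0 to day 3.
Electrical rough-in has to wait for foundation pour (finishes day 3, plus 3-day gap → day 6); framing (finishes day 7). The latest of these is day 7, so electrical rough-in runs day 7 to 7 + 5 = day 12.
Final inspection waits on electrical rough-in (finishes day 12, plus 1-day gap → day 13); insulation (finishes day 15). The latest of these is day 15, which is the earliest final inspection can start.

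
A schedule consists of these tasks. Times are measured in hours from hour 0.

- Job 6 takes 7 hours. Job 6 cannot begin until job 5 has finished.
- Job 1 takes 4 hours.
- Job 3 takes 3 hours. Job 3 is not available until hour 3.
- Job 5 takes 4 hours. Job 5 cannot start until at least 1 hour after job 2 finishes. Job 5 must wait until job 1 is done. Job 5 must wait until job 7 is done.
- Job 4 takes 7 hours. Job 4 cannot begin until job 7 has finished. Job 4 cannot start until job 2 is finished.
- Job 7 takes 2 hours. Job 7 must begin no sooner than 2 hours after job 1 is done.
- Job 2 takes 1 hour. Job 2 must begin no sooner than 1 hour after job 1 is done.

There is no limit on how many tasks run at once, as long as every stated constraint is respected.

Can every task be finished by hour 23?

After its own release at hour 3, job 3 can start at hour 3 and finishes at hour 6.
Nothing blocks job 1, so it runs from hour 0 to hour 4.
After job 1 (finishes hour 4, plus 2-hour gap → hour 6), job 7 can start at hour 6 and finishes at hour 8.
Job 2 cannot begin until job 1 (finishes hour 4, plus 1-hour gap → hour 5). It runs from hour 5 to 5 + 1 = hour 6.
Job 5 cannot start until job 2 (finishes hour 6, plus 1-hour gap → hour 7); job 1 (finishes hour 4); job 7 (finishes hour 8). The controlling bound is hour 8, so job 5 finishes at 8 + 4 = hour 12.
Job 6 waits on job 5 (finishes hour 12), so it starts at hour 12 and finishes at 12 + 7 = hour 19.
Job 4 needs all of job 7 (finishes hour 8); job 2 (finishes hour 6). That puts its earliest start at hour 8; it finishes at 8 + 7 = hour 15.
Every task is finished by hour 19, which is no later than the deadline of 23, so the schedule is feasible.

Yes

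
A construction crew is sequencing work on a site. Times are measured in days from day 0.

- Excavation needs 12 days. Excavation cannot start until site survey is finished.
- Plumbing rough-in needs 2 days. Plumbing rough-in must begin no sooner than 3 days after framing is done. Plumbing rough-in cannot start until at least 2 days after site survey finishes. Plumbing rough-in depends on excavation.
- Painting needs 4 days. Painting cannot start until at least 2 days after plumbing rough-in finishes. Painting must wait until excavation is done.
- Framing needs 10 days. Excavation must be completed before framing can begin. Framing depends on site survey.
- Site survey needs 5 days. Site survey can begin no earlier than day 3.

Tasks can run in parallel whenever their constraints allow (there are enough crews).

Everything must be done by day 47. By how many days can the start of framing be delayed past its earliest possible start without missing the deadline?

After its own release at day 3, site survey can start at day 3 and finishes at day 8.
After site survey (finishes day 8), excavation can start at day 8 and finishes at day 20.
Framing cannot start until excavation (finishes day 20); site survey (finishes day 8). The controlling bound is day 20, so framing finishes at 20 + 10 = day 30.

Working backward from the deadline:
To finish by day 47, painting (duration 4) must start no later than day 43.
Plumbing rough-in must finish before painting (must start by day 43, minus 2-day gap → day 41). With a 2-day duration, plumbing rough-in must start by 41 − 2 = day 39.
Framing must finish before plumbing rough-in (must start by day 39, minus 3-day gap → day 36). With a 10-day duration, framing must start by 36 − 10 = day 26.
So framing can start as early as day 20 and as late as day 26, giving 26 − 20 = 6 days of slack.

6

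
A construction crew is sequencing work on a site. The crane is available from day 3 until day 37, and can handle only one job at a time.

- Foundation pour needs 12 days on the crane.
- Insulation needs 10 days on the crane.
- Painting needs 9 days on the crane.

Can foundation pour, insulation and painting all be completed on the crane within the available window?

Yes

The crane window is 37 − 3 = 34 days.
Running back to back, the jobs need 12 + 10 + 9 = 31 days on the crane.
Since 31 ≤ 34, they fit within the window.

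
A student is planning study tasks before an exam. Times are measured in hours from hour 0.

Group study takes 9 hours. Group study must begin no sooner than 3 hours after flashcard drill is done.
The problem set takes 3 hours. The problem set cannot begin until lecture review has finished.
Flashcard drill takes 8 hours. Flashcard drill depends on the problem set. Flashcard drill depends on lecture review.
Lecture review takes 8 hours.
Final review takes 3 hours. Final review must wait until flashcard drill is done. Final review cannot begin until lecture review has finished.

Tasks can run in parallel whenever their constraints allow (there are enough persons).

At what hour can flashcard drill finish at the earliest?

Nothing blocks lecture review, so it runs from hour 0 to hour 8.
The problem set cannot begin until lecture review (finishes hour 8). It runs from hour 8 to 8 + 3 = hour 11.
Flashcard drill has to wait for the problem set (finishes hour 11); lecture review (finishes hour 8). The latest of these is hour 11, so flashcard drill runs hour 11 to 11 + 8 = hour 19.

19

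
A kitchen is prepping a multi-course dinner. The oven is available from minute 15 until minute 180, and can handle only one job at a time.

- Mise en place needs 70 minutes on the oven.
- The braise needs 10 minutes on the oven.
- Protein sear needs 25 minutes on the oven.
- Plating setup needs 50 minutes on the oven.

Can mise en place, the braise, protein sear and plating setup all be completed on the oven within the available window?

Yes

The oven window is 180 − 15 = 165 minutes.
Running back to back, the jobs need 70 + 10 + 25 + 50 = 155 minutes on the oven.
Since 155 ≤ 165, they fit within the window.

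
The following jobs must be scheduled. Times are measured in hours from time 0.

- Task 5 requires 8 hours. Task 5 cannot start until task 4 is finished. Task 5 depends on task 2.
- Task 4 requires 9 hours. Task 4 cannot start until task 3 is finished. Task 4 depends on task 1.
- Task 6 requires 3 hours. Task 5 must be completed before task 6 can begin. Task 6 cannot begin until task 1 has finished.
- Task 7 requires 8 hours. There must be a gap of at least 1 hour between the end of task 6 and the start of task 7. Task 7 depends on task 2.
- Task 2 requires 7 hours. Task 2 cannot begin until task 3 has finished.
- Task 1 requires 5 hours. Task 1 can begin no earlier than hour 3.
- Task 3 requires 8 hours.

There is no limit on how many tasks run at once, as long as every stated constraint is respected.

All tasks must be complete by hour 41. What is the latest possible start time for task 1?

7

Nothing follows task 7; the deadline of hour 41 is its only limit. It must start by 41 − 8 = hour 33.
Task 6 has to be done before task 7 (must start by hour 33, minus 1-hour gap → hour 32). That means finishing by hour 32, i.e. starting by 32 − 3 = hour 29.
Task 5 has to be done before task 6 (must start by hour 29). That means finishing by hour 29, i.e. starting by 29 − 8 = hour 21.
Task 4 has to be done before task 5 (must start by hour 21). That means finishing by hour 21, i.e. starting by 21 − 9 = hour 12.
Task 1 must finish in time for task 4 (must start by hour 12); task 6 (must start by hour 29). The tightest is hour 12, so task 1 must start by 12 − 5 = hour 7.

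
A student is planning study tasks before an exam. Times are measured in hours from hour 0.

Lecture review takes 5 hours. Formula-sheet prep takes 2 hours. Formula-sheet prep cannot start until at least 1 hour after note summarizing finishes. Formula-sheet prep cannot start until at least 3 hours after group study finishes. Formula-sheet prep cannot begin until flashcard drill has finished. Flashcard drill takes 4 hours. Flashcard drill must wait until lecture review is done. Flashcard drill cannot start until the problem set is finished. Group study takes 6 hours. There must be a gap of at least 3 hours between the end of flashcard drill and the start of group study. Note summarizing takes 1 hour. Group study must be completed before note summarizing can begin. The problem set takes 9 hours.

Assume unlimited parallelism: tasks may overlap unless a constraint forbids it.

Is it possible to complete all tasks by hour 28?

Yes

Nothing blocks the problem set, so it runs from hour 0 to hour 9.
Lecture review can start immediately at hour 0; it finishes at hour 5.
Flashcard drill cannot start until lecture review (finishes hour 5); the problem set (finishes hour 9). The controlling bound is hour 9, so flashcard drill finishes at 9 + 4 = hour 13.
Group study cannot begin until flashcard drill (finishes hour 13, plus 3-hour gap → hour 16). It runs from hour 16 to 16 + 6 = hour 22.
Note summarizing waits on group study (finishes hour 22), so it starts at hour 22 and finishes at 22 + 1 = hour 23.
For formula-sheet prep: note summarizing (finishes hour 23, plus 1-hour gap → hour 24); group study (finishes hour 22, plus 3-hour gap → hour 25); flashcard drill (finishes hour 13). Taking the maximum gives a start of hour 25, and it finishes at 25 + 2 = hour 27.
Every task is finished by hour 27, which is no later than the deadline of 28, so the schedule is feasible.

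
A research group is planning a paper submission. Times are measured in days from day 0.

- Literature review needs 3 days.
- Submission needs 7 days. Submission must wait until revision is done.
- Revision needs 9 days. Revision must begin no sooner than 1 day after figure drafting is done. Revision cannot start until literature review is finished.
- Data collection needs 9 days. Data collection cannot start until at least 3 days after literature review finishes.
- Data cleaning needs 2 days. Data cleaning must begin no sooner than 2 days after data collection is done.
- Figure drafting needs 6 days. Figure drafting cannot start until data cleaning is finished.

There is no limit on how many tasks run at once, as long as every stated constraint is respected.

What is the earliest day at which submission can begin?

35

Literature review can start immediately at day 0; it finishes at day 3.
Data collection cannot begin until literature review (finishes day 3, plus 3-day gap → day 6). It runs from day 6 to 6 + 9 = day 15.
Data cleaning waits on data collection (finishes day 15, plus 2-day gap → day 17), so it starts at day 17 and finishes at 17 + 2 = day 19.
Figure drafting cannot begin until data cleaning (finishes day 19). It runs from day 19 to 19 + 6 = day 25.
Revision has to wait for figure drafting (finishes day 25, plus 1-day gap → day 26); literature review (finishes day 3). The latest of these is day 26, so revision runs day 26 to 26 + 9 = day 35.
Submission waits on revision (finishes day 35), so the earliest it can start is day 35.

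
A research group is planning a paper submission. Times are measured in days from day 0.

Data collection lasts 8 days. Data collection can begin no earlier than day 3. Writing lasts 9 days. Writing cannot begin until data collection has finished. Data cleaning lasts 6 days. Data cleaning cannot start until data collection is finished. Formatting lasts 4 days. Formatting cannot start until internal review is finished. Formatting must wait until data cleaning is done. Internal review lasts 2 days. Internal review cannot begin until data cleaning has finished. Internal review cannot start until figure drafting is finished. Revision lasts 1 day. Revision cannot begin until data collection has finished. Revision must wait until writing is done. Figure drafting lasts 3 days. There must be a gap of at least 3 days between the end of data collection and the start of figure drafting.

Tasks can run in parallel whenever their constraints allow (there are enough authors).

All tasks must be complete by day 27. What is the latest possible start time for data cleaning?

Formatting must finish by day 27; it takes 4 days, so it must start by 27 − 4 = day 23.
Since formatting (must start by day 23) depends on it, internal review must finish by day 23. Backing off its 2-day duration gives a latest start of day 21.
For data cleaning: internal review (must start by day 21); formatting (must start by day 23). The most restrictive is day 21; with a 6-day duration, data cleaning must start by day 15.

15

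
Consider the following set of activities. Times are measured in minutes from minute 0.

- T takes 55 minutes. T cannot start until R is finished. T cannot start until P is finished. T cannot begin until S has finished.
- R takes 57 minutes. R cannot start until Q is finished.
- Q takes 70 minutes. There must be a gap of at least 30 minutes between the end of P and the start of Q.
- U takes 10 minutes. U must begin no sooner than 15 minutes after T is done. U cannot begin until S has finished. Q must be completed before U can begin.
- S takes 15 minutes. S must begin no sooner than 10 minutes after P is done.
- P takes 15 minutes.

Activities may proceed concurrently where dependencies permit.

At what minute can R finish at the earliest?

P has no prerequisites, so it starts at minute 0 and finishes at minute 15.
Q cannot begin until P (finishes minute 15, plus 30-minute gap → minute 45). It runs from minute 45 to 45 + 70 = minute 115.
After Q (finishes minute 115), R can start at minute 115 and finishes at minute 172.

172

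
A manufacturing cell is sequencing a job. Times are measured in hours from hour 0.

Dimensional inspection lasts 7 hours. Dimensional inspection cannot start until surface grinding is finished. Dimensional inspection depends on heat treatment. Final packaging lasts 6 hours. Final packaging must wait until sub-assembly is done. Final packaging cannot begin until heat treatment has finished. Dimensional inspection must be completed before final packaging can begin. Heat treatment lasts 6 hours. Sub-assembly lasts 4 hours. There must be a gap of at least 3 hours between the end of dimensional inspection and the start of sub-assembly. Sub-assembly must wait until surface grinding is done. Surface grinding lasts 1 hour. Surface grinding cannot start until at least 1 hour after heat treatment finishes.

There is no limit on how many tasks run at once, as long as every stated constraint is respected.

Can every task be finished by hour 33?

Nothing blocks heat treatment, so it runs from hour 0 to hour 6.
After heat treatment (finishes hour 6, plus 1-hour gap → hour 7), surface grinding can start at hour 7 and finishes at hour 8.
For dimensional inspection: surface grinding (finishes hour 8); heat treatment (finishes hour 6). Taking the maximum gives a start of hour 8, and it finishes at 8 + 7 = hour 15.
For sub-assembly: dimensional inspection (finishes hour 15, plus 3-hour gap → hour 18); surface grinding (finishes hour 8). Taking the maximum gives a start of hour 18, and it finishes at 18 + 4 = hour 22.
Final packaging cannot start until sub-assembly (finishes hour 22); heat treatment (finishes hour 6); dimensional inspection (finishes hour 15). The controlling bound is hour 22, so final packaging finishes at 22 + 6 = hour 28.
Every task is finished by hour 28, which is no later than the deadline of 33, so the schedule is feasible.

Yes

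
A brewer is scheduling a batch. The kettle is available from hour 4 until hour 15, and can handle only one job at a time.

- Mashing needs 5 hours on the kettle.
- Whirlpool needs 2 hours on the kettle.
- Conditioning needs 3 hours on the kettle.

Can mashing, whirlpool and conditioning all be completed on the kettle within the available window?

The kettle window is 15 − 4 = 11 hours.
Running back to back, the jobs need 5 + 2 + 3 = 10 hours on the kettle.
Since 10 ≤ 11, they fit within the window.

Yes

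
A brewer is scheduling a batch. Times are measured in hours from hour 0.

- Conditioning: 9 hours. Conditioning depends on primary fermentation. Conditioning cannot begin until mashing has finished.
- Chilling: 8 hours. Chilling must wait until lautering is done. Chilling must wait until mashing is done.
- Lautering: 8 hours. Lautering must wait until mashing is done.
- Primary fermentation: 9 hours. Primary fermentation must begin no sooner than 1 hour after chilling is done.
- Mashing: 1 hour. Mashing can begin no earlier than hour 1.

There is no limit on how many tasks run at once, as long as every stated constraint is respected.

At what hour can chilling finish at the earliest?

Mashing cannot begin until its own release at hour 1. It runs from hour 1 to 1 + 1 = hour 2.
After mashing (finishes hour 2), lautering can start at hour 2 and finishes at hour 10.
Chilling cannot start until lautering (finishes hour 10); mashing (finishes hour 2). The controlling bound is hour 10, so chilling finishes at 10 + 8 = hour 18.

18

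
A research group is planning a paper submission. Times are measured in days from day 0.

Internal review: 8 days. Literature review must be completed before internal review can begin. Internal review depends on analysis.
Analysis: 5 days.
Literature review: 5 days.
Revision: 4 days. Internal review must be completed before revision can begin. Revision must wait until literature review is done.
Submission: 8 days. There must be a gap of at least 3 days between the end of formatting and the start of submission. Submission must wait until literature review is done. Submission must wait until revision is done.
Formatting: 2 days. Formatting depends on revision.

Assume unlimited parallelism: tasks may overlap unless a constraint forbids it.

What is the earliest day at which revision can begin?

Nothing blocks analysis, so it runs from day 0 to day 5.
Literature review has no prerequisites, so it starts at day 0 and finishes at day 5.
Internal review needs all of literature review (finishes day 5); analysis (finishes day 5). That puts its earliest start at day 5; it finishes at 5 + 8 = day 13.
Revision waits on internal review (finishes day 13); literature review (finishes day 5). The latest of these is day 13, which is the earliest revision can start.

13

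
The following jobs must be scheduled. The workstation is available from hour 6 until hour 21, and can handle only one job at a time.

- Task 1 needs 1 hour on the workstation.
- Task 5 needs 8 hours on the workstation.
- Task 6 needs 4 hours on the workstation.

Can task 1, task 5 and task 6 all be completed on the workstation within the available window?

The workstation window is 21 − 6 = 15 hours.
Running back to back, the jobs need 1 + 8 + 4 = 13 hours on the workstation.
Since 13 ≤ 15, they fit within the window.

Yes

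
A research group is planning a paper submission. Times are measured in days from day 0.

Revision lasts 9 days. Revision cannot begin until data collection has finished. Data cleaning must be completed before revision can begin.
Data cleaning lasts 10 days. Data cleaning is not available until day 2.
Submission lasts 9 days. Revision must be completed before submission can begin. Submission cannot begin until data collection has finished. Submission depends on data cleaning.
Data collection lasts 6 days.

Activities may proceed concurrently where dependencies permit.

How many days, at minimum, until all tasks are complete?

Data cleaning waits on its own release at day 2, so it starts at day 2 and finishes at 2 + 10 = day 12.
Data collection has no prerequisites, so it starts at day 0 and finishes at day 6.
Revision needs all of data collection (finishes day 6); data cleaning (finishes day 12). That puts its earliest start at day 12; it finishes at 12 + 9 = day 21.
Submission has to wait for revision (finishes day 21); data collection (finishes day 6); data cleaning (finishes day 12). The latest of these is day 21, so submission runs day 21 to 21 + 9 = day 30.
All tasks are finished once the last one completes. Finish times: Data collection at 6, Data cleaning at 12, Revision at 21, Submission at 30. The latest is day 30.

30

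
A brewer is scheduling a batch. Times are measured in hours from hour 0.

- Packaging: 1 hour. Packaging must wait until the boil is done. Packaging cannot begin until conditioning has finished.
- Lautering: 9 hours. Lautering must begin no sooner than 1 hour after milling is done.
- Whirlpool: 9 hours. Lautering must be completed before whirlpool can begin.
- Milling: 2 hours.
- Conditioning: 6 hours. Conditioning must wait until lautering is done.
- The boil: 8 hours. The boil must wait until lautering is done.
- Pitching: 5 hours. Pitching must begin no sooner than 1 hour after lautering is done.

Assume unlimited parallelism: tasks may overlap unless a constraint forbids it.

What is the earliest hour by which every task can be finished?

21

Milling can start immediately at hour 0; it finishes at hour 2.
Lautering cannot begin until milling (finishes hour 2, plus 1-hour gap → hour 3). It runs from hour 3 to 3 + 9 = hour 12.
Conditioning waits on lautering (finishes hour 12), so it starts at hour 12 and finishes at 12 + 6 = hour 18.
Pitching cannot begin until lautering (finishes hour 12, plus 1-hour gap → hour 13). It runs from hour 13 to 13 + 5 = hour 18.
After lautering (finishes hour 12), whirlpool can start at hour 12 and finishes at hour 21.
After lautering (finishes hour 12), the boil can start at hour 12 and finishes at hour 20.
Packaging needs all of the boil (finishes hour 20); conditioning (finishes hour 18). That puts its earliest start at hour 20; it finishes at 20 + 1 = hour 21.
All tasks are finished once the last one completes. Finish times: Milling at 2, Lautering at 12, The boil at 20, Whirlpool at 21, Pitching at 18, Conditioning at 18, Packaging at 21. The latest is hour 21.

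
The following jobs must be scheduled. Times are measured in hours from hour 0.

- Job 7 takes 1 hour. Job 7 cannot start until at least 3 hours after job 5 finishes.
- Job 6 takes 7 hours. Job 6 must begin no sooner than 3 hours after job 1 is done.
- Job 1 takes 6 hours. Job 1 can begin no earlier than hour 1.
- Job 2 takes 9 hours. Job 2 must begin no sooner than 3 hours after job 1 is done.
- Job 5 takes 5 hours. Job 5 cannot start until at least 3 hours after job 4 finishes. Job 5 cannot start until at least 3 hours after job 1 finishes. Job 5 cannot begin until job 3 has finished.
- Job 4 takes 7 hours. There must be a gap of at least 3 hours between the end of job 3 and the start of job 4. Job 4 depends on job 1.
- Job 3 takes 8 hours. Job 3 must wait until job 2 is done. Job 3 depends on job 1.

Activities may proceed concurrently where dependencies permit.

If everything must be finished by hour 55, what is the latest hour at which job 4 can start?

36

Nothing follows job 7; the deadline of hour 55 is its only limit. It must start by 55 − 1 = hour 54.
Job 5 has to be done before job 7 (must start by hour 54, minus 3-hour gap → hour 51). That means finishing by hour 51, i.e. starting by 51 − 5 = hour 46.
Since job 5 (must start by hour 46, minus 3-hour gap → hour 43) depends on it, job 4 must finish by hour 43. Backing off its 7-hour duration gives a latest start of hour 36.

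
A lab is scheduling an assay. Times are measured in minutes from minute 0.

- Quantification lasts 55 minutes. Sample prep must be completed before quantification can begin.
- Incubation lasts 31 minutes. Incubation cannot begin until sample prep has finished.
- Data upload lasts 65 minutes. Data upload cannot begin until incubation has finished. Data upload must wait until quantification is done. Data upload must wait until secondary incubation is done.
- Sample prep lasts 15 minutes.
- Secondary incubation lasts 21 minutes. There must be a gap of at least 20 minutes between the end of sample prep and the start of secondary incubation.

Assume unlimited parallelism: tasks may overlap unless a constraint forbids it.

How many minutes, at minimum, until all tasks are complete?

Sample prep can start immediately at minute 0; it finishes at minute 15.
Quantification waits on sample prep (finishes minute 15), so it starts at minute 15 and finishes at 15 + 55 = minute 70.
Secondary incubation waits on sample prep (finishes minute 15, plus 20-minute gap → minute 35), so it starts at minute 35 and finishes at 35 + 21 = minute 56.
After sample prep (finishes minute 15), incubation can start at minute 15 and finishes at minute 46.
Data upload has to wait for incubation (finishes minute 46); quantification (finishes minute 70); secondary incubation (finishes minute 56). The latest of these is minute 70, so data upload runs minute 70 to 70 + 65 = minute 135.
All tasks are finished once the last one completes. Finish times: Sample prep at 15, Incubation at 46, Secondary incubation at 56, Quantification at 70, Data upload at 135. The latest is minute 135.

135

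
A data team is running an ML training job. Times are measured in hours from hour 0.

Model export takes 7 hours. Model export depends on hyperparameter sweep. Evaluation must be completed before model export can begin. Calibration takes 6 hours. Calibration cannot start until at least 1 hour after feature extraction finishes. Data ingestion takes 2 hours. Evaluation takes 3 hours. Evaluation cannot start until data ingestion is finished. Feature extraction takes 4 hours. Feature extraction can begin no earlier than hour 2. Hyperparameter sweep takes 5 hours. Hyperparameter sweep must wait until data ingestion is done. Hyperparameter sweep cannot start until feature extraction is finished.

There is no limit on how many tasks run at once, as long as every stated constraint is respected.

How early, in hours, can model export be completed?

18

After its own release at hour 2, feature extraction can start at hour 2 and finishes at hour 6.
Data ingestion can start immediately at hour 0; it finishes at hour 2.
After data ingestion (finishes hour 2), evaluation can start at hour 2 and finishes at hour 5.
Hyperparameter sweep has to wait for data ingestion (finishes hour 2); feature extraction (finishes hour 6). The latest of these is hour 6, so hyperparameter sweep runs hour 6 to 6 + 5 = hour 11.
Model export cannot start until hyperparameter sweep (finishes hour 11); evaluation (finishes hour 5). The controlling bound is hour 11, so model export finishes at 11 + 7 = hour 18.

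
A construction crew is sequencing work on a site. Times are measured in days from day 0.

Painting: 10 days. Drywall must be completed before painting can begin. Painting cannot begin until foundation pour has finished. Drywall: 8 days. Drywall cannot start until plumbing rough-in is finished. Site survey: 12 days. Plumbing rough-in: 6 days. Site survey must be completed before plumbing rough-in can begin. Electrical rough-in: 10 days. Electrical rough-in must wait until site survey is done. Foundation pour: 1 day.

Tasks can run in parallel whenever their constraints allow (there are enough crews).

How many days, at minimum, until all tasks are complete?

36

Foundation pour can start immediately at day 0; it finishes at day 1.
Site survey can start immediately at day 0; it finishes at day 12.
After site survey (finishes day 12), electrical rough-in can start at day 12 and finishes at day 22.
After site survey (finishes day 12), plumbing rough-in can start at day 12 and finishes at day 18.
Drywall cannot begin until plumbing rough-in (finishes day 18). It runs from day 18 to 18 + 8 = day 26.
Painting needs all of drywall (finishes day 26); foundation pour (finishes day 1). That puts its earliest start at day 26; it finishes at 26 + 10 = day 36.
All tasks are finished once the last one completes. Finish times: Site survey at 12, Foundation pour at 1, Plumbing rough-in at 18, Electrical rough-in at 22, Drywall at 26, Painting at 36. The latest is day 36.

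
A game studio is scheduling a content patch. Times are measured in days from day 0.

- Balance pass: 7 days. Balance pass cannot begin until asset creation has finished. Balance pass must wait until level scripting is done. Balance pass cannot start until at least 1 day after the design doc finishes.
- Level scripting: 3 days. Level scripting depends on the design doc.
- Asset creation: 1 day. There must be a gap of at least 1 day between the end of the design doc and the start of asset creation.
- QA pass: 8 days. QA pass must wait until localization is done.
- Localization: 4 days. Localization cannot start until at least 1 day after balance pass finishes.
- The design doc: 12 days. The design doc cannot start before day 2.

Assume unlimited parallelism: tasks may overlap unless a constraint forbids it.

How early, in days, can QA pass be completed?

37

After its own release at day 2, the design doc can start at day 2 and finishes at day 14.
Level scripting cannot begin until the design doc (finishes day 14). It runs from day 14 to 14 + 3 = day 17.
Asset creation waits on the design doc (finishes day 14, plus 1-day gap → day 15), so it starts at day 15 and finishes at 15 + 1 = day 16.
Balance pass has to wait for asset creation (finishes day 16); level scripting (finishes day 17); the design doc (finishes day 14, plus 1-day gap → day 15). The latest of these is day 17, so balance pass runs day 17 to 17 + 7 = day 24.
After balance pass (finishes day 24, plus 1-day gap → day 25), localization can start at day 25 and finishes at day 29.
QA pass cannot begin until localization (finishes day 29). It runs from day 29 to 29 + 8 = day 37.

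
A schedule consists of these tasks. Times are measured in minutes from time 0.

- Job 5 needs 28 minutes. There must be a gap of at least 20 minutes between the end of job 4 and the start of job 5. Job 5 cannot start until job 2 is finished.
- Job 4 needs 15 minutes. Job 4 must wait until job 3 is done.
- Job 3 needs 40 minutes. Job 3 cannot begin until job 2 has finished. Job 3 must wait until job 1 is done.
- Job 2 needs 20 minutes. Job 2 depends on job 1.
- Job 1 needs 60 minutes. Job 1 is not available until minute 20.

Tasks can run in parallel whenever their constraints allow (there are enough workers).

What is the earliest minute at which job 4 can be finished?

155

Job 1 waits on its own release at minute 20, so it starts at minute 20 and finishes at 20 + 60 = minute 80.
After job 1 (finishes minute 80), job 2 can start at minute 80 and finishes at minute 100.
Job 3 needs all of job 2 (finishes minute 100); job 1 (finishes minute 80). That puts its earliest start at minute 100; it finishes at 100 + 40 = minute 140.
Job 4 waits on job 3 (finishes minute 140), so it starts at minute 140 and finishes at 140 + 15 = minute 155.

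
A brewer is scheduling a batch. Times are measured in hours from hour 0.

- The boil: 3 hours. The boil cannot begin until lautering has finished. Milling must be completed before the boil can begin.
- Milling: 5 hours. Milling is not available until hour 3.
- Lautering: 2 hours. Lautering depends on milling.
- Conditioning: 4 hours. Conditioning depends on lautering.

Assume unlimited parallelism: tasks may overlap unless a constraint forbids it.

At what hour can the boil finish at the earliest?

13

Milling waits on its own release at hour 3, so it starts at hour 3 and finishes at 3 + 5 = hour 8.
Lautering cannot begin until milling (finishes hour 8). It runs from hour 8 to 8 + 2 = hour 10.
For the boil: lautering (finishes hour 10); milling (finishes hour 8). Taking the maximum gives a start of hour 10, and it finishes at 10 + 3 = hour 13.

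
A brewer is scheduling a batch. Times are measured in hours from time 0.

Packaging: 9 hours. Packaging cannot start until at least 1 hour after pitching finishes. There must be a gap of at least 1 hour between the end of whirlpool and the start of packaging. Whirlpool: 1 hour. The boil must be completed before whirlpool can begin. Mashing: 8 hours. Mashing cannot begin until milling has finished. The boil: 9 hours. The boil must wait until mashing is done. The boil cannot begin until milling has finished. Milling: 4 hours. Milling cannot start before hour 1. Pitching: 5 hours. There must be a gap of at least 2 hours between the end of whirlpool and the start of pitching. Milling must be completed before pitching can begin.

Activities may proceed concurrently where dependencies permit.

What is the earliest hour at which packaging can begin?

31

Milling waits on its own release at hour 1, so it starts at hour 1 and finishes at 1 + 4 = hour 5.
After milling (finishes hour 5), mashing can start at hour 5 and finishes at hour 13.
The boil needs all of mashing (finishes hour 13); milling (finishes hour 5). That puts its earliest start at hour 13; it finishes at 13 + 9 = hour 22.
Whirlpool cannot begin until the boil (finishes hour 22). It runs from hour 22 to 22 + 1 = hour 23.
For pitching: whirlpool (finishes hour 23, plus 2-hour gap → hour 25); milling (finishes hour 5). Taking the maximum gives a start of hour 25, and it finishes at 25 + 5 = hour 30.
Packaging waits on pitching (finishes hour 30, plus 1-hour gap → hour 31); whirlpool (finishes hour 23, plus 1-hour gap → hour 24). The latest of these is hour 31, which is the earliest packaging can start.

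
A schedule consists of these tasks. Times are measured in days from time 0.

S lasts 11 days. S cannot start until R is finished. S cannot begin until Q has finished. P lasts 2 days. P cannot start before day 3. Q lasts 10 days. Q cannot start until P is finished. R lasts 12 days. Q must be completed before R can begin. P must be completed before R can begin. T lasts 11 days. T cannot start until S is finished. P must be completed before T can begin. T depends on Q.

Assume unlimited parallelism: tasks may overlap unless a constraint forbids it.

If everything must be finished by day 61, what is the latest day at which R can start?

To finish by day 61, T (duration 11) must start no later than day 50.
S must finish before T (must start by day 50). With an 11-day duration, S must start by 50 − 11 = day 39.
R must finish before S (must start by day 39). With a 12-day duration, R must start by 39 − 12 = day 27.

27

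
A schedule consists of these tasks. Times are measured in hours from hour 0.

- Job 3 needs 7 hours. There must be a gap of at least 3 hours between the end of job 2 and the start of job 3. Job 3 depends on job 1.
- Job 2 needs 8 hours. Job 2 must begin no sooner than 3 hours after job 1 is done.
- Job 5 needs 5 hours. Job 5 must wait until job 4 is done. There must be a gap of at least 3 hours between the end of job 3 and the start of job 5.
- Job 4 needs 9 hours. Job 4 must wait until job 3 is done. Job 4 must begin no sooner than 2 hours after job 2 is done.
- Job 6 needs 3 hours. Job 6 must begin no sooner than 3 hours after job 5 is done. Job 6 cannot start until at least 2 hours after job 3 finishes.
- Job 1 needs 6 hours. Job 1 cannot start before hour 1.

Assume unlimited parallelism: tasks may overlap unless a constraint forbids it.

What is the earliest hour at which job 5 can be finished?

42

Job 1 cannot begin until its own release at hour 1. It runs from hour 1 to 1 + 6 = hour 7.
After job 1 (finishes hour 7, plus 3-hour gap → hour 10), job 2 can start at hour 10 and finishes at hour 18.
Job 3 needs all of job 2 (finishes hour 18, plus 3-hour gap → hour 21); job 1 (finishes hour 7). That puts its earliest start at hour 21; it finishes at 21 + 7 = hour 28.
Job 4 has to wait for job 3 (finishes hour 28); job 2 (finishes hour 18, plus 2-hour gap → hour 20). The latest of these is hour 28, so job 4 runs hour 28 to 28 + 9 = hour 37.
Job 5 has to wait for job 4 (finishes hour 37); job 3 (finishes hour 28, plus 3-hour gap → hour 31). The latest of these is hour 37, so job 5 runs hour 37 to 37 + 5 = hour 42.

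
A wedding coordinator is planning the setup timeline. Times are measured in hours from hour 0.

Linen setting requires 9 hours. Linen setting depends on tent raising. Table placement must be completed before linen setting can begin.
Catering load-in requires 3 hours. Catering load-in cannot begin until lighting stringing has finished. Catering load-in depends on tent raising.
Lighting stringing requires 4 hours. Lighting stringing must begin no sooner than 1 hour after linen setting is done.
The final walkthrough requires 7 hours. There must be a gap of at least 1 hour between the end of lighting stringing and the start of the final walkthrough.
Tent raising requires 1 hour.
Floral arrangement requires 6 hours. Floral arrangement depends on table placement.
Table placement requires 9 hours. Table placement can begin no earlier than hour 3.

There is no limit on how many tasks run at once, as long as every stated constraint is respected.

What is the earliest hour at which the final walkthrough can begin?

27

Table placement cannot begin until its own release at hour 3. It runs from hour 3 to 3 + 9 = hour 12.
Tent raising can start immediately at hour 0; it finishes at hour 1.
Linen setting needs all of tent raising (finishes hour 1); table placement (finishes hour 12). That puts its earliest start at hour 12; it finishes at 12 + 9 = hour 21.
Lighting stringing waits on linen setting (finishes hour 21, plus 1-hour gap → hour 22), so it starts at hour 22 and finishes at 22 + 4 = hour 26.
The final walkthrough waits on lighting stringing (finishes hour 26, plus 1-hour gap → hour 27), so the earliest it can start is hour 27.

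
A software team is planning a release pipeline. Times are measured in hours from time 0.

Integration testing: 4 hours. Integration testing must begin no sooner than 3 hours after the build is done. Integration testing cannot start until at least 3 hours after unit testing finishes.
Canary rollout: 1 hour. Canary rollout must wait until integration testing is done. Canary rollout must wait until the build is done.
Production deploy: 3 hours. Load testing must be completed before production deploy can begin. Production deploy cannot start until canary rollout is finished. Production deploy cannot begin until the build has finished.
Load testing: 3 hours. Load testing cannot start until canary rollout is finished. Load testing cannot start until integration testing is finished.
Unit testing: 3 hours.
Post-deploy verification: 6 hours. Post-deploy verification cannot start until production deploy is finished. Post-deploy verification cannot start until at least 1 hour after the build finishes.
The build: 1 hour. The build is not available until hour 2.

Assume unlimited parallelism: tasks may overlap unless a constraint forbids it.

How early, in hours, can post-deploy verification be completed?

Unit testing can start immediately at hour 0; it finishes at hour 3.
The build cannot begin until its own release at hour 2. It runs from hour 2 to 2 + 1 = hour 3.
Integration testing needs all of the build (finishes hour 3, plus 3-hour gap → hour 6); unit testing (finishes hour 3, plus 3-hour gap → hour 6). That puts its earliest start at hour 6; it finishes at 6 + 4 = hour 10.
Canary rollout needs all of integration testing (finishes hour 10); the build (finishes hour 3). That puts its earliest start at hour 10; it finishes at 10 + 1 = hour 11.
Load testing cannot start until canary rollout (finishes hour 11); integration testing (finishes hour 10). The controlling bound is hour 11, so load testing finishes at 11 + 3 = hour 14.
For production deploy: load testing (finishes hour 14); canary rollout (finishes hour 11); the build (finishes hour 3). Taking the maximum gives a start of hour 14, and it finishes at 14 + 3 = hour 17.
For post-deploy verification: production deploy (finishes hour 17); the build (finishes hour 3, plus 1-hour gap → hour 4). Taking the maximum gives a start of hour 17, and it finishes at 17 + 6 = hour 23.

23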